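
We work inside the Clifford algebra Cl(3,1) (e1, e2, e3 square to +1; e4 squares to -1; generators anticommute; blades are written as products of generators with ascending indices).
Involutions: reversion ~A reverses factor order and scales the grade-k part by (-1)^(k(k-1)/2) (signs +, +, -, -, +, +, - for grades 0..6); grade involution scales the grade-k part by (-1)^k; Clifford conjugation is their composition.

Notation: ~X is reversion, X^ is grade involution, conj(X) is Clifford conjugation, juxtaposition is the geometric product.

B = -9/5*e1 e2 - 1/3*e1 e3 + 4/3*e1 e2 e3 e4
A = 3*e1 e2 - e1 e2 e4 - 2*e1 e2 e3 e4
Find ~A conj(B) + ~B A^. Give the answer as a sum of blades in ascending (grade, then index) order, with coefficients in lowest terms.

first term: 121/15 - 4/3*e3 - 9/5*e4 + e2 e3 - 2/3*e2 e4 + 38/5*e3 e4 - 1/3*e2 e3 e4
second term: -41/15 + 4/3*e3 - 9/5*e4 + e2 e3 - 2/3*e2 e4 - 2/5*e3 e4 + 1/3*e2 e3 e4
Answer: 16/3 - 18/5*e4 + 2*e2 e3 - 4/3*e2 e4 + 36/5*e3 e4


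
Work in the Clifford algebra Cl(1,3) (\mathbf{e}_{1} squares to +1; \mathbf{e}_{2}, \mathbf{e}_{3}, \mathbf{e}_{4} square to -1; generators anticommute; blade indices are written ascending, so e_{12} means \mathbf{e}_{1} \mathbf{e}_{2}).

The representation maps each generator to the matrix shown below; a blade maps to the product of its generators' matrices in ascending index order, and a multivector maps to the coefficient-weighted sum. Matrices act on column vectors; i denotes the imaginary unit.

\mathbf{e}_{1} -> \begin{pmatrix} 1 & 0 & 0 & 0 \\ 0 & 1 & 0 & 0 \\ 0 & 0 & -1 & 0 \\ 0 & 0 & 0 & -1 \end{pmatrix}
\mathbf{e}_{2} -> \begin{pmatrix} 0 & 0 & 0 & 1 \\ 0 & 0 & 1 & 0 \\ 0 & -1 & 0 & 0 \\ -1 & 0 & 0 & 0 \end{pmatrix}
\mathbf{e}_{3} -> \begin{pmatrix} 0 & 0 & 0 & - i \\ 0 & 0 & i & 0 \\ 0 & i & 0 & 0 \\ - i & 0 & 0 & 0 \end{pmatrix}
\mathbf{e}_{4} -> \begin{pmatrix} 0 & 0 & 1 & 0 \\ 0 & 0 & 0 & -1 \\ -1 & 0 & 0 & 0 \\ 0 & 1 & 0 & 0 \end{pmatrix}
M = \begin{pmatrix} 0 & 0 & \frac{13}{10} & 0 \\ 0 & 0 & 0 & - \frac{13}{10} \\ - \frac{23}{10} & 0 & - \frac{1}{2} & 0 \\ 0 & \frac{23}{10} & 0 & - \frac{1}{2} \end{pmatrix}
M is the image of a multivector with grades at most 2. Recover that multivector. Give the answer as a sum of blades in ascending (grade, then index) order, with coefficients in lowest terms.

Method: the blade images are trace-orthogonal — tr(rho(e_A) rho(e_B)^-1) = 4 if A = B and 0 otherwise — and rho(e_A)^-1 = (e_A)^2 * rho(e_A) with (e_A)^2 = +1 or -1, so the coefficient of e_A in the preimage is (e_A)^2 * tr(M rho(e_A))/4.
Nonzero projections over blades of grade <= 2: 1: (1)^2 = +1, tr(M 1) = -1, coefficient -\frac{1}{4}; e_{1}: (e_{1})^2 = +1, tr(M rho(e_{1})) = 1, coefficient \frac{1}{4}; e_{4}: (e_{4})^2 = -1, tr(M rho(e_{4})) = - \frac{36}{5}, coefficient \frac{9}{5}; e_{14}: (e_{14})^2 = +1, tr(M rho(e_{14})) = -2, coefficient -\frac{1}{2}. Every other blade of grade <= 2 projects to 0.
Answer: -\frac{1}{4} + \frac{1}{4} e_{1} + \frac{9}{5} e_{4} - \frac{1}{2} e_{14}


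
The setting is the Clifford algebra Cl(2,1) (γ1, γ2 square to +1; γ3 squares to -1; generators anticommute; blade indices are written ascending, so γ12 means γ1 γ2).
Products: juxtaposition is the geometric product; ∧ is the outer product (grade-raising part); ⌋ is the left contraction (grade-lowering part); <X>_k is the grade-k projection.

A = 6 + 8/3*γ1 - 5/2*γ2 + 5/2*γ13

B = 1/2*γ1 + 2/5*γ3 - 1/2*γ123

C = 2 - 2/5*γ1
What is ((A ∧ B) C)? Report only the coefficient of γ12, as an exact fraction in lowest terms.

step 1: 3*γ1 + 12/5*γ3 + 5/4*γ12 + 16/15*γ13 - γ23 - 3*γ123
step 2: -6/5 + 6*γ1 + 1/2*γ2 + 392/75*γ3 + 5/2*γ12 + 232/75*γ13 - 4/5*γ23 - 28/5*γ123
Answer: 5/2


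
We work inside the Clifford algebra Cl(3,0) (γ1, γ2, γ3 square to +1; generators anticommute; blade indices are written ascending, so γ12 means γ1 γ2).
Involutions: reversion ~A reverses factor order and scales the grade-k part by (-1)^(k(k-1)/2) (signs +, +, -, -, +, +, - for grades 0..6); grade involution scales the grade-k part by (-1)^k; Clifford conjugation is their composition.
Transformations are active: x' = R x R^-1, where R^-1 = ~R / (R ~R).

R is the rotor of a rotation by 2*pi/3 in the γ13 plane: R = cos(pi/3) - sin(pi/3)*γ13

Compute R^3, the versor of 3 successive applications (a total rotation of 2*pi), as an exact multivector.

Because a rotor carries half the rotation angle, composing 3 copies of this γ13-plane rotor multiplies the phase: 3*(pi/3) = pi, hence R^3 = cos(pi) - sin(pi)*γ13.
cos(pi) = -1 and sin(pi) = 0, so R^3 = -1. The total rotation 2*pi is 1 full turn, so every vector returns to itself, yet the rotor is -1, on the OTHER sheet of the double cover (an odd number of 2*pi turns).
Answer: -1


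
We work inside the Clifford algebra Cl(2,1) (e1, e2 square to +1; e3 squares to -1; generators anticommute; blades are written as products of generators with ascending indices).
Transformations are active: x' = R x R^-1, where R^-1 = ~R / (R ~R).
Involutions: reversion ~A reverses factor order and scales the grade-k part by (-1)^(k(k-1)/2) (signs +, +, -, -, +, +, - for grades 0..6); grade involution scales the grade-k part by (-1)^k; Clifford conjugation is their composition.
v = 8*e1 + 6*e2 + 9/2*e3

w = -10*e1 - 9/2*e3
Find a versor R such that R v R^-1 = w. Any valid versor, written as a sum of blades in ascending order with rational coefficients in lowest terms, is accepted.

Sketch: the shared square 319/4 makes R = v + w = -2*e1 + 6*e2 the natural versor; its sandwich fixes that direction, negates (v - w)/2, and sends v to w.
Answer: -2*e1 + 6*e2


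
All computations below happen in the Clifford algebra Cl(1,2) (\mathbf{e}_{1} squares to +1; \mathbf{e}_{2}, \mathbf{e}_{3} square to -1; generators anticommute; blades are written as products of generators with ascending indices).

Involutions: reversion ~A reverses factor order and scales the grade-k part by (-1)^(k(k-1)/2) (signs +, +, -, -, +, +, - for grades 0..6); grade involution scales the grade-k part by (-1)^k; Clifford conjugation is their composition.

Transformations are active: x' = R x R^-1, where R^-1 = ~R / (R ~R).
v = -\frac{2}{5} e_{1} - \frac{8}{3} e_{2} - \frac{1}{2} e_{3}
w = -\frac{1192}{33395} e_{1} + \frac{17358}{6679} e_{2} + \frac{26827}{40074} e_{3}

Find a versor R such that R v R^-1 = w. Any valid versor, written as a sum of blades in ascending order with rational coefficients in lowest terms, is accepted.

Why this works: both vectors square to -\frac{6481}{900}, so q(v) = q(w) and R = v + w = -\frac{2910}{6679} e_{1} - \frac{1358}{20037} e_{2} + \frac{3395}{20037} e_{3} carries v to w — its own direction survives, the complement (v - w)/2 flips.
Answer: -\frac{2910}{6679} e_{1} - \frac{1358}{20037} e_{2} + \frac{3395}{20037} e_{3}


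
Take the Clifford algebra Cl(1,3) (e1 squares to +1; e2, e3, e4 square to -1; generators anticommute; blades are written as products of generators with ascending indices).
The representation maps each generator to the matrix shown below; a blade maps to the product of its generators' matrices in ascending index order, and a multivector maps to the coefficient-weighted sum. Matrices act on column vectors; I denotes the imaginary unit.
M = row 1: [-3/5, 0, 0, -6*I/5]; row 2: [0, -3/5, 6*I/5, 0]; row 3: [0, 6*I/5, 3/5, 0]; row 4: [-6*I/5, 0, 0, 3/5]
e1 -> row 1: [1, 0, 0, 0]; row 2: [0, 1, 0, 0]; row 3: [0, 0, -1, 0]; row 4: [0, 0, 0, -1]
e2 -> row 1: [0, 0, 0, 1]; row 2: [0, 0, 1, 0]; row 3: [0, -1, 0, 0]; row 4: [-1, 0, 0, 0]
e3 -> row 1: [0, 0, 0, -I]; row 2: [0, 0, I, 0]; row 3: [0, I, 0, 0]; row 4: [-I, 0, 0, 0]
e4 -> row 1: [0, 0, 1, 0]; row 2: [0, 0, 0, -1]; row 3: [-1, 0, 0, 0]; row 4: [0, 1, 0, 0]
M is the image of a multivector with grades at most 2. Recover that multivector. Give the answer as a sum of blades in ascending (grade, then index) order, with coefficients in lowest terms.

Method: the blade images are trace-orthogonal — tr(rho(e_A) rho(e_B)^-1) = 4 if A = B and 0 otherwise — and rho(e_A)^-1 = (e_A)^2 * rho(e_A) with (e_A)^2 = +1 or -1, so the coefficient of e_A in the preimage is (e_A)^2 * tr(M rho(e_A))/4.
Nonzero projections over blades of grade <= 2: e1: (e1)^2 = +1, tr(M rho(e1)) = -12/5, coefficient -3/5; e3: (e3)^2 = -1, tr(M rho(e3)) = -24/5, coefficient 6/5. Every other blade of grade <= 2 projects to 0.
Answer: -3/5*e1 + 6/5*e3


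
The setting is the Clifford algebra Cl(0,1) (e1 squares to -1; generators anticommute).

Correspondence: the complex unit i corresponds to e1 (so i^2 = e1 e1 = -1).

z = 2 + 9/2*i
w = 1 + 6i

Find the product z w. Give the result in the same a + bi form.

In blades: z = 2 + 9/2*e1, w = 1 + 6*e1.
Distribute z over w term by term (generator squares from the signature, products reordered to ascending indices): (2)*w = 2 + 12*e1; (9/2*e1)*w = -27 + 9/2*e1.
Sum: -25 + 33/2*e1; translating back through the correspondence:
Answer: -25 + 33/2*i


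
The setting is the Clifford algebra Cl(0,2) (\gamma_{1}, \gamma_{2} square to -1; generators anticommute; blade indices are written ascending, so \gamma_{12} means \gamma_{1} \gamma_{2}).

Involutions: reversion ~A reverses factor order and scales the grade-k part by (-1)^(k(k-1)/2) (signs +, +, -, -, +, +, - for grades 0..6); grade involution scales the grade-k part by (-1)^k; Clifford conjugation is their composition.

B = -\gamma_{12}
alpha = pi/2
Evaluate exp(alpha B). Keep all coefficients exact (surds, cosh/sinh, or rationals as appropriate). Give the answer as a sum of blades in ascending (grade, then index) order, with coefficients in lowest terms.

B^2 = (-1)^2*(\gamma_{12})^2 = 1*(-1) = -1 (a basis 2-blade squares to minus the product of its generators' squares).
B^2 = -1 — the series telescopes trigonometrically here: l = 1, alpha*l = \frac{\pi}{2}, so exp(alpha B) = cos(\frac{\pi}{2}) + (sin(\frac{\pi}{2})/1)*B = 0 + (1)*B.
Answer: -\gamma_{12}


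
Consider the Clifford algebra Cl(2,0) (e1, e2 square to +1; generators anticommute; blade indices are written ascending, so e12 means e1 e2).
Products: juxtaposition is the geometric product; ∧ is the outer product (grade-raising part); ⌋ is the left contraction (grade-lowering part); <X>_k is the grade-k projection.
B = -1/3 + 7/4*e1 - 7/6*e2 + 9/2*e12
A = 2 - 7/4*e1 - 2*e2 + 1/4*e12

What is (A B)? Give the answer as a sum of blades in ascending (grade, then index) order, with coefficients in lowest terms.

step 1: -121/48 + 307/24*e1 - 479/48*e2 + 347/24*e12
Answer: -121/48 + 307/24*e1 - 479/48*e2 + 347/24*e12


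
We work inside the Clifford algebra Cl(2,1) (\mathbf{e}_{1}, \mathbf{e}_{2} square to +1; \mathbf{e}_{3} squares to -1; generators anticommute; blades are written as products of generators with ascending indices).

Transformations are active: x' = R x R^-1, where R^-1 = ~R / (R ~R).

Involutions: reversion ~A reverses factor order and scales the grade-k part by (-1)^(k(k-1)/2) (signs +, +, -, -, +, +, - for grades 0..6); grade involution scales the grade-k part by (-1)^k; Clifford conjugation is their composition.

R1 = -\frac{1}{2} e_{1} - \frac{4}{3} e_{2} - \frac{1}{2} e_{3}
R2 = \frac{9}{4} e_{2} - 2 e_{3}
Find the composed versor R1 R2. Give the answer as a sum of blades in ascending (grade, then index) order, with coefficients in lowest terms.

Distribute over the terms of R2 (each basis-blade product reordered to ascending indices, repeated generators contracted through their squares):
R1 (\frac{9}{4} e_{2}) = -3 - \frac{9}{8} e_{1} e_{2} + \frac{9}{8} e_{2} e_{3}
R1 (-2 e_{3}) = -1 + e_{1} e_{3} + \frac{8}{3} e_{2} e_{3}
Summing the partial products and collecting blades:
Answer: -4 - \frac{9}{8} e_{1} e_{2} + e_{1} e_{3} + \frac{91}{24} e_{2} e_{3}


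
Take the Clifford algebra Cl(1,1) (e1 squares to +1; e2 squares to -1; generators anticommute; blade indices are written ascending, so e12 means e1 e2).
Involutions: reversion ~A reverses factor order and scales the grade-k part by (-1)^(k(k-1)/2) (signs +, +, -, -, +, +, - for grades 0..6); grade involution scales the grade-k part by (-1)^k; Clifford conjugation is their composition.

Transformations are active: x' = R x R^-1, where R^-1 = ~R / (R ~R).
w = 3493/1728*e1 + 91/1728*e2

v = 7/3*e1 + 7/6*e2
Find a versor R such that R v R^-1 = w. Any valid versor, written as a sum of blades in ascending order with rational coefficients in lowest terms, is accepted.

Construction: equal norms (both 49/12) license R = v + w = 7525/1728*e1 + 2107/1728*e2 — nothing changes along that direction, while (v - w)/2 changes sign, so v maps onto w.
Answer: 7525/1728*e1 + 2107/1728*e2


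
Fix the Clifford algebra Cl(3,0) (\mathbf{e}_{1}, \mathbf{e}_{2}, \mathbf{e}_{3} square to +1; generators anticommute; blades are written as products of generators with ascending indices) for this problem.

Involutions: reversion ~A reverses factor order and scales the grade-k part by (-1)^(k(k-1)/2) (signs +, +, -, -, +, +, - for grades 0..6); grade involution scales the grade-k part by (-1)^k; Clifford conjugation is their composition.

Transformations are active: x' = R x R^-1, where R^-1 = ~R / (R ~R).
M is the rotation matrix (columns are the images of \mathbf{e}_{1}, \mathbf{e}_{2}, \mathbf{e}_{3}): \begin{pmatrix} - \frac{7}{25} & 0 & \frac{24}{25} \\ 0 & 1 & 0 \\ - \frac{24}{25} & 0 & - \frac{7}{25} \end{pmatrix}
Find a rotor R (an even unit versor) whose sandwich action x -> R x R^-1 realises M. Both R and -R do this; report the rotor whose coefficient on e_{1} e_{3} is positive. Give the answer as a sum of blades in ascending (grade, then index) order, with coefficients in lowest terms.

Method: write R = a + b12*e_{1} e_{2} + b13*e_{1} e_{3} + b23*e_{2} e_{3} with a^2 + b12^2 + b13^2 + b23^2 = 1 (so R^-1 = ~R). Expanding the columns R e_j ~R gives tr M = 4a^2 - 1 and, from the antisymmetric part, M21 - M12 = -4a*b12, M13 - M31 = 4a*b13, M32 - M23 = -4a*b23.
Here tr M = \frac{11}{25}, so a^2 = (1 + tr M)/4 = \frac{9}{25} and a = ±\frac{3}{5}. Taking a = \frac{3}{5}: M21 - M12 = 0, M13 - M31 = \frac{48}{25}, M32 - M23 = 0, giving b12 = 0, b13 = \frac{4}{5}, b23 = 0, i.e. R = \frac{3}{5} + \frac{4}{5} e_{1} e_{3}.
Its e_{1} e_{3} coefficient is already positive.
Answer: \frac{3}{5} + \frac{4}{5} e_{1} e_{3}. Uniqueness: Spin(3) -> SO(3) maps R and -R to the same rotation of trace \frac{11}{25}; fixing the sign of the e_{1} e_{3} coefficient removes the ambiguity.


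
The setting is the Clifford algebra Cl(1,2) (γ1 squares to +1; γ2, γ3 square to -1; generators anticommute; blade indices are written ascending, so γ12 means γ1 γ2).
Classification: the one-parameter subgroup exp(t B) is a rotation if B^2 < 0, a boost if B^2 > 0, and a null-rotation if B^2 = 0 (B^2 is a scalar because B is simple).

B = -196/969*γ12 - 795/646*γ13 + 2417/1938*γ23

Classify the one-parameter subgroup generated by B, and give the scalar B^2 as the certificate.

B^2 term by term: the squares give (-196/969)^2*(γ12)^2 + (-795/646)^2*(γ13)^2 + (2417/1938)^2*(γ23)^2 = 38416/938961*(+1) + 632025/417316*(+1) + 5841889/3755844*(-1) = 0 (each basis 2-blade squares to minus the product of its generators' squares); cross terms between blades sharing an index anticommute and cancel. So B^2 = 0.
Answer: null-rotation, certificate B^2 = 0. Note: conjugating B changes its blade decomposition but never the scalar B^2 = 0, whose sign settles the classification.


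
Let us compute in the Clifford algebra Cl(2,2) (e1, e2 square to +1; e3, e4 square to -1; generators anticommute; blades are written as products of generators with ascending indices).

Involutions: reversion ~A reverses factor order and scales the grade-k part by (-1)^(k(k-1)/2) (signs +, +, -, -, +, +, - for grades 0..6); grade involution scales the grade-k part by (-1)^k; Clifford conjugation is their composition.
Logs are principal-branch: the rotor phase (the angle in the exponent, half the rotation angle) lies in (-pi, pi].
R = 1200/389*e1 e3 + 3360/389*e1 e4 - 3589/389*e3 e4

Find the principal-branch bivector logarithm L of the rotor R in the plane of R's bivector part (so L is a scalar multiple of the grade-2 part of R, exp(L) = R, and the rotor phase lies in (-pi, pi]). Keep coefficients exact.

The scalar part of R is 0, so the principal-branch rotor phase is pinned; divide the bivector part by its sine to get the unit plane — L is the phase times that plane.
Concretely: cos(phase) = 0 gives phase = ±pi/2, and since phase/sin(phase) is even the sign is immaterial: L = (phase/sin(phase)) * <R>_2 = (pi/2) * <R>_2.
Answer: 600*pi/389*e1 e3 + 1680*pi/389*e1 e4 - 3589*pi/778*e3 e4


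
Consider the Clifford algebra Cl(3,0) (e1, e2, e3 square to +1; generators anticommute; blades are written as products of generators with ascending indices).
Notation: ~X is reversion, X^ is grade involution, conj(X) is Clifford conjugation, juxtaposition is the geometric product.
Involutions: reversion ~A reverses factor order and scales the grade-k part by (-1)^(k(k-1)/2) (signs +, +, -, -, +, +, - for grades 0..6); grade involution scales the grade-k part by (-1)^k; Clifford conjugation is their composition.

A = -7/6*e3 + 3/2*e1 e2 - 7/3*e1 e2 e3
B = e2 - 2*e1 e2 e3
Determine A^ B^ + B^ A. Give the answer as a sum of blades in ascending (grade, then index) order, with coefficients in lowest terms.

first term: -14/3 - 3/2*e1 - 3*e3 + 7/3*e1 e2 + 7/3*e1 e3 + 7/6*e2 e3
second term: 14/3 + 3/2*e1 - 3*e3 - 7/3*e1 e2 - 7/3*e1 e3 + 7/6*e2 e3
Answer: -6*e3 + 7/3*e2 e3


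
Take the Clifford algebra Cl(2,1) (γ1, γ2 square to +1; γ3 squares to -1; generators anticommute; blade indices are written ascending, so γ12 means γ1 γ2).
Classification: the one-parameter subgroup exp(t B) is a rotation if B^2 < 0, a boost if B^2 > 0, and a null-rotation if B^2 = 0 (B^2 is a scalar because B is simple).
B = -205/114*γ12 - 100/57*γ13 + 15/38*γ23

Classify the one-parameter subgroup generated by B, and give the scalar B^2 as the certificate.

B^2 term by term: the squares give (-205/114)^2*(γ12)^2 + (-100/57)^2*(γ13)^2 + (15/38)^2*(γ23)^2 = 42025/12996*(-1) + 10000/3249*(+1) + 225/1444*(+1) = 0 (each basis 2-blade squares to minus the product of its generators' squares); cross terms between blades sharing an index anticommute and cancel. So B^2 = 0.
Answer: null-rotation, certificate B^2 = 0. The scalar 0 is the complete invariant here: its sign names the subgroup type.


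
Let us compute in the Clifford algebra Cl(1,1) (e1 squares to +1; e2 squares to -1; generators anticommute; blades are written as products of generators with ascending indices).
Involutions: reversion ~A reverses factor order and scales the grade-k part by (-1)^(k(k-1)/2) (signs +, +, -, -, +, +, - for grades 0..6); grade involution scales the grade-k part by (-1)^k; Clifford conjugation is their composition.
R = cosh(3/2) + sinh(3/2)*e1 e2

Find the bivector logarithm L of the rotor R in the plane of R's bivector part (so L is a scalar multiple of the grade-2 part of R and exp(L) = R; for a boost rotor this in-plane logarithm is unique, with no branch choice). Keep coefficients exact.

The scalar part of R is cosh(3/2), giving the rapidity magnitude (cosh is even); the bivector part supplies orientation, its quotient by sinh of the rapidity is the plane, and L = rapidity * plane — unique in that plane, since flipping both signs leaves L unchanged.
Concretely: cosh(rapidity) = cosh(3/2) gives rapidity = ±3/2, and since rapidity/sinh(rapidity) is even the sign is immaterial: L = (rapidity/sinh(rapidity)) * <R>_2 = (3/(2*sinh(3/2))) * <R>_2.
Answer: 3/2*e1 e2


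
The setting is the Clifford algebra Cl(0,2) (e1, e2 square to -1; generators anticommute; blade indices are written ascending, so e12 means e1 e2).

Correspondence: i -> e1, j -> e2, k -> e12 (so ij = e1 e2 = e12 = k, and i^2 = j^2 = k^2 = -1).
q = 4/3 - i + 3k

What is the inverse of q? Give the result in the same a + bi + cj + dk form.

In blades: q = 4/3 - e1 + 3*e12.
With qbar = 4/3 + e1 - 3*e12 (scalar fixed, mapped units negated), q qbar = 106/9 (the sum of squared coefficients), so q^-1 = qbar / (106/9) = 6/53 + 9/106*e1 - 27/106*e12; translating back:
Answer: 6/53 + 9/106*i - 27/106*k


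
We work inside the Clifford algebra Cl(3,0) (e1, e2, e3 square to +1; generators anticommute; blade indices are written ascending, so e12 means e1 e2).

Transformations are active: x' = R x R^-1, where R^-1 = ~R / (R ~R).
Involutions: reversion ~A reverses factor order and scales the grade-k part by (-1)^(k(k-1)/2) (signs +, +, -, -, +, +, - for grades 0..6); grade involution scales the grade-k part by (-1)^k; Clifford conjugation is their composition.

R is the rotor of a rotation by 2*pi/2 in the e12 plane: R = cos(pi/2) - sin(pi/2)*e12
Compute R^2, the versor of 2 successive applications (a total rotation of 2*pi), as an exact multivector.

The rotor phase is half the rotation angle and phases add under composition, so 2 steps in the e12 plane accumulate phase 2*(pi/2) = pi: R^2 = cos(pi) - sin(pi)*e12.
cos(pi) = -1 and sin(pi) = 0, so R^2 = -1. The total rotation 2*pi is 1 full turn, so every vector returns to itself, yet the rotor is -1, on the OTHER sheet of the double cover (an odd number of 2*pi turns).
Answer: -1


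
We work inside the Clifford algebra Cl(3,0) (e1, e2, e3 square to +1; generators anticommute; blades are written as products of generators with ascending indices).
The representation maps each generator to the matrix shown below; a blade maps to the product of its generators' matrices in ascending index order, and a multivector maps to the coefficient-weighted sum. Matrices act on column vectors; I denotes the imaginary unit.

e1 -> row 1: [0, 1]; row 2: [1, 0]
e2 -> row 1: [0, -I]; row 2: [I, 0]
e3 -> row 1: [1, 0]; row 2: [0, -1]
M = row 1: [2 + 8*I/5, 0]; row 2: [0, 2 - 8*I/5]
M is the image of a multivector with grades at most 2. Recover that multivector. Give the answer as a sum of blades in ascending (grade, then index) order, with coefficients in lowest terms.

Method: 1, rho(e1), rho(e2), rho(e3) form a trace-orthogonal basis of the 2x2 complex matrices (tr(X Y) = 2 if X = Y, else 0), so M = m0*1 + m1*rho(e1) + m2*rho(e2) + m3*rho(e3) with m0 = tr(M)/2 = 2, m1 = tr(M rho(e1))/2 = 0, m2 = tr(M rho(e2))/2 = 0, m3 = tr(M rho(e3))/2 = 8*I/5.
Multiplying table entries, the bivector images are rho(e1 e2) = I*rho(e3), rho(e1 e3) = -I*rho(e2), rho(e2 e3) = I*rho(e1); with real blade coefficients the real parts of m0..m3 are the coefficients of 1, e1, e2, e3 and the imaginary parts give the bivectors (e2 e3: Im m1, e1 e3: -Im m2, e1 e2: Im m3).
Answer: 2 + 8/5*e1 e2


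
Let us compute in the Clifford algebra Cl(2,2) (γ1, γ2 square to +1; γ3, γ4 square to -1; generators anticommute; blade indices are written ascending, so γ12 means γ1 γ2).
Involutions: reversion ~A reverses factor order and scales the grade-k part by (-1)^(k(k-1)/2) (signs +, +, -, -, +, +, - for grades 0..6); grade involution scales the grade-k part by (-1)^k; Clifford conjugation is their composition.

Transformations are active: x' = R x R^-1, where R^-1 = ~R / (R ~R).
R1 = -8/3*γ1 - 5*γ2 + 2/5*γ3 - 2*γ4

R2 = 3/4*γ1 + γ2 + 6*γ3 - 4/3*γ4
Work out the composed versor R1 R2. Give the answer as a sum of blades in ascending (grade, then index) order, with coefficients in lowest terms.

Distribute over the terms of R1 (each basis-blade product reordered to ascending indices, repeated generators contracted through their squares):
(-8/3*γ1) R2 = -2 - 8/3*γ12 - 16*γ13 + 32/9*γ14
(-5*γ2) R2 = -5 + 15/4*γ12 - 30*γ23 + 20/3*γ24
(2/5*γ3) R2 = -12/5 - 3/10*γ13 - 2/5*γ23 - 8/15*γ34
(-2*γ4) R2 = -8/3 + 3/2*γ14 + 2*γ24 + 12*γ34
Summing the partial products and collecting blades:
Answer: -181/15 + 13/12*γ12 - 163/10*γ13 + 91/18*γ14 - 152/5*γ23 + 26/3*γ24 + 172/15*γ34


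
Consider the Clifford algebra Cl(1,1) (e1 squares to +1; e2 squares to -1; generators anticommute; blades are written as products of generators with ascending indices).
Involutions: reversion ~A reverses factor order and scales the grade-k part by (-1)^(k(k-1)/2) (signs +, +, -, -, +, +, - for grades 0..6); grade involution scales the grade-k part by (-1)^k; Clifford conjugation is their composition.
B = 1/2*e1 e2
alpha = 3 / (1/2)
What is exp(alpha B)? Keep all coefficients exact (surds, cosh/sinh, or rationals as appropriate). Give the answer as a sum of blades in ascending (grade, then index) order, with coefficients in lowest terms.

B^2 = (1/2)^2*(e1 e2)^2 = 1/4*(+1) = 1/4 (a basis 2-blade squares to minus the product of its generators' squares).
B^2 = 1/4 — since the square is positive, the closed form is hyperbolic: l = 1/2, alpha*l = 3, so exp(alpha B) = cosh(3) + (sinh(3)/(1/2))*B = cosh(3) + (2*sinh(3))*B.
Answer: cosh(3) + sinh(3)*e1 e2


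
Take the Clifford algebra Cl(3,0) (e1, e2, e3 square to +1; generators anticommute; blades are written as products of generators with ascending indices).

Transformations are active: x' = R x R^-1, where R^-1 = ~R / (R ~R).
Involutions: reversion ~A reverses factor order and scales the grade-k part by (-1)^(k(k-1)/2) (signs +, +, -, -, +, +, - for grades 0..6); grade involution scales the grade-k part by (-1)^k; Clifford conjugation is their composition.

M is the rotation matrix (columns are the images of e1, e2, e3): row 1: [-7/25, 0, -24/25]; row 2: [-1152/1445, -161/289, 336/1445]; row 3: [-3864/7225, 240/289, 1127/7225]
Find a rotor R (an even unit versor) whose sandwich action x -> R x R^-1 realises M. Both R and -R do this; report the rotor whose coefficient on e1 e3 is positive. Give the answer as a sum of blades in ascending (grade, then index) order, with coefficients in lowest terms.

Method: write R = a + b12*e1 e2 + b13*e1 e3 + b23*e2 e3 with a^2 + b12^2 + b13^2 + b23^2 = 1 (so R^-1 = ~R). Expanding the columns R e_j ~R gives tr M = 4a^2 - 1 and, from the antisymmetric part, M21 - M12 = -4a*b12, M13 - M31 = 4a*b13, M32 - M23 = -4a*b23.
Here tr M = -4921/7225, so a^2 = (1 + tr M)/4 = 576/7225 and a = ±24/85. Taking a = 24/85: M21 - M12 = -1152/1445, M13 - M31 = -3072/7225, M32 - M23 = 864/1445, giving b12 = 12/17, b13 = -32/85, b23 = -9/17, i.e. R = 24/85 + 12/17*e1 e2 - 32/85*e1 e3 - 9/17*e2 e3.
Its e1 e3 coefficient is negative, so report the other preimage -R.
Answer: -24/85 - 12/17*e1 e2 + 32/85*e1 e3 + 9/17*e2 e3. Sheet selection: the two-to-one cover makes ±R indistinguishable at the matrix level (trace -4921/7225), so uniqueness comes from the required sign on e1 e3.


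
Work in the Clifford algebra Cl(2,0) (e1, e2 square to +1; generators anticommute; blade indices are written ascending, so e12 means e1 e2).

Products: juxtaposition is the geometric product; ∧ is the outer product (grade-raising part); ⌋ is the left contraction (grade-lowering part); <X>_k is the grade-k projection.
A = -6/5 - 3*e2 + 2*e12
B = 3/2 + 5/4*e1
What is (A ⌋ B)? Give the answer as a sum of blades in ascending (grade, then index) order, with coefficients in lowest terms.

step 1: -9/5 - 3/2*e1
Answer: -9/5 - 3/2*e1


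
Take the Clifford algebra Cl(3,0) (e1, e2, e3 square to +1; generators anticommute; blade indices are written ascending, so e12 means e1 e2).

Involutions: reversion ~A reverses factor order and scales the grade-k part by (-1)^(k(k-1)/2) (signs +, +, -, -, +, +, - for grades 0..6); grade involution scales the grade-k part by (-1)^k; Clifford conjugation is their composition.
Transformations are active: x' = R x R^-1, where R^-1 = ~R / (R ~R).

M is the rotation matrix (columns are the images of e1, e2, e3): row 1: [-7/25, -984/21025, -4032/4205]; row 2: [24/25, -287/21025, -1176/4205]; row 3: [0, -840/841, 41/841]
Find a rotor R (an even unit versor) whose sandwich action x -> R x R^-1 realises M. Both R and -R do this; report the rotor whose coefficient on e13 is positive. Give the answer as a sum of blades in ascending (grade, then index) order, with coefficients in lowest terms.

Method: write R = a + b12*e12 + b13*e13 + b23*e23 with a^2 + b12^2 + b13^2 + b23^2 = 1 (so R^-1 = ~R). Expanding the columns R e_j ~R gives tr M = 4a^2 - 1 and, from the antisymmetric part, M21 - M12 = -4a*b12, M13 - M31 = 4a*b13, M32 - M23 = -4a*b23.
Here tr M = -5149/21025, so a^2 = (1 + tr M)/4 = 3969/21025 and a = ±63/145. Taking a = 63/145: M21 - M12 = 21168/21025, M13 - M31 = -4032/4205, M32 - M23 = -3024/4205, giving b12 = -84/145, b13 = -16/29, b23 = 12/29, i.e. R = 63/145 - 84/145*e12 - 16/29*e13 + 12/29*e23.
Its e13 coefficient is negative, so report the other preimage -R.
Answer: -63/145 + 84/145*e12 + 16/29*e13 - 12/29*e23. Why the constraint matters: R and -R act identically through the sandwich — M has trace -5149/21025 either way — so only the sign condition on e13 picks one of the two preimages.


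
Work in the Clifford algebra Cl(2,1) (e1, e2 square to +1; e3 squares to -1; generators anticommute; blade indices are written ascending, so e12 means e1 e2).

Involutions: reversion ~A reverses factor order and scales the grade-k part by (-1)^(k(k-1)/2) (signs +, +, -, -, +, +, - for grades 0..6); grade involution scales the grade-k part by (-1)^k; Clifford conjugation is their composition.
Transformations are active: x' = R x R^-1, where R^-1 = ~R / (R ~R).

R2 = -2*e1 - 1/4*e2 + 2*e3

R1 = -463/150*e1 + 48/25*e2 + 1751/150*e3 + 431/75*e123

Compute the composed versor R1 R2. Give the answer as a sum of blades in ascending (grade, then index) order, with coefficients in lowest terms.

Distribute over the terms of R2 (each basis-blade product reordered to ascending indices, repeated generators contracted through their squares):
R1 (-2*e1) = 463/75 + 96/25*e12 + 1751/75*e13 - 862/75*e23
R1 (-1/4*e2) = -12/25 + 463/600*e12 + 431/300*e13 + 1751/600*e23
R1 (2*e3) = -1751/75 - 862/75*e12 - 463/75*e13 + 96/25*e23
Summing the partial products and collecting blades:
Answer: -1324/75 - 4129/600*e12 + 1861/100*e13 - 947/200*e23


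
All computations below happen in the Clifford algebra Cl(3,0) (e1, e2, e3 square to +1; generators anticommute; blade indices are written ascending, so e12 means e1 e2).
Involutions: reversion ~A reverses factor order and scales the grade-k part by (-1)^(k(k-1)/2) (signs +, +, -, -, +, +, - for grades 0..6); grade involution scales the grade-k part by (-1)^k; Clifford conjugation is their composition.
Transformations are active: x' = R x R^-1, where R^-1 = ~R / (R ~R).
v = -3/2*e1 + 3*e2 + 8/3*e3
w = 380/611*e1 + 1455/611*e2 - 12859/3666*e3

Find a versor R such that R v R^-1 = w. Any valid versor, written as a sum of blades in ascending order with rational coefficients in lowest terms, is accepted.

Construction: equal norms (both 661/36) license R = v + w = -1073/1222*e1 + 3288/611*e2 - 3083/3666*e3 — nothing changes along that direction, while (v - w)/2 changes sign, so v maps onto w.
Answer: -1073/1222*e1 + 3288/611*e2 - 3083/3666*e3


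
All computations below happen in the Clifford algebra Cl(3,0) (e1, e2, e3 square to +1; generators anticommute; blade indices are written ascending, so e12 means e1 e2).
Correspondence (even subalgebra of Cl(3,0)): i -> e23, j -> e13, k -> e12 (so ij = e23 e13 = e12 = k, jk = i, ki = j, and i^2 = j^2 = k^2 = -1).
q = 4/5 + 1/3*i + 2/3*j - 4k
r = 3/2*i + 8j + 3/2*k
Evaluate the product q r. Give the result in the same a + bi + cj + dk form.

In blades: q = 4/5 - 4*e12 + 2/3*e13 + 1/3*e23, r = 3/2*e12 + 8*e13 + 3/2*e23.
Distribute q over r term by term (generator squares from the signature, products reordered to ascending indices): (4/5)*r = 6/5*e12 + 32/5*e13 + 6/5*e23; (-4*e12)*r = 6 - 6*e13 + 32*e23; (2/3*e13)*r = -16/3 - e12 + e23; (1/3*e23)*r = -1/2 + 8/3*e12 - 1/2*e13.
Sum: 1/6 + 43/15*e12 - 1/10*e13 + 171/5*e23; translating back through the correspondence:
Answer: 1/6 + 171/5*i - 1/10*j + 43/15*k


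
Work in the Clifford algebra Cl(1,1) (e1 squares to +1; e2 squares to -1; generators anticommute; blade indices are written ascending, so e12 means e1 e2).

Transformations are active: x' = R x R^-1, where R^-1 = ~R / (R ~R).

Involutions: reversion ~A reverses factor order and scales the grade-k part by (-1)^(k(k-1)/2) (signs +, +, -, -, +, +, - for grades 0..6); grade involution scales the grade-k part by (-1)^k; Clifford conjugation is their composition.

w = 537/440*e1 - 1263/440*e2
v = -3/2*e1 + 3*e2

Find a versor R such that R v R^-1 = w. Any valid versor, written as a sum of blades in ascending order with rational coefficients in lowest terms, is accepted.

A norm check does it: q(v) = q(w) = -27/4, hence R = v + w = -123/440*e1 + 57/440*e2 realises the map — parallel part kept, (v - w)/2 negated, v carried to w.
Answer: -123/440*e1 + 57/440*e2


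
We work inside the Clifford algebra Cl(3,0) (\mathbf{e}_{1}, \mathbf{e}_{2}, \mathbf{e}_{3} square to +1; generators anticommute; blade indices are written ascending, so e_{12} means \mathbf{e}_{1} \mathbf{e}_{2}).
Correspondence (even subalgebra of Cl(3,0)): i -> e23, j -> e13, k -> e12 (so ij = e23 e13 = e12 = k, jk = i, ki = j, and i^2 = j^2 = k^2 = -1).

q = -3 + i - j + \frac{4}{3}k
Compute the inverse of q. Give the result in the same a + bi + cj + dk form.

In blades: q = -3 + \frac{4}{3} e_{12} - e_{13} + e_{23}.
With qbar = -3 - \frac{4}{3} e_{12} + e_{13} - e_{23} (scalar fixed, mapped units negated), q qbar = \frac{115}{9} (the sum of squared coefficients), so q^-1 = qbar / (\frac{115}{9}) = -\frac{27}{115} - \frac{12}{115} e_{12} + \frac{9}{115} e_{13} - \frac{9}{115} e_{23}; translating back:
Answer: -\frac{27}{115} - \frac{9}{115}i + \frac{9}{115}j - \frac{12}{115}k


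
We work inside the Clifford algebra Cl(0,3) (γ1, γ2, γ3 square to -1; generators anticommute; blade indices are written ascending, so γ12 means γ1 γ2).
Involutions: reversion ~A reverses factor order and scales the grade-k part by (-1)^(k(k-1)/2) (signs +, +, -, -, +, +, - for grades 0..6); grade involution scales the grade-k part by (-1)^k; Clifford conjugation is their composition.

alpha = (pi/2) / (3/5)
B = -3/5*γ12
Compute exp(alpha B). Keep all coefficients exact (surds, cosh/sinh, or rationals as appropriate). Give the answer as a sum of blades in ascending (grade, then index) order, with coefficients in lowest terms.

B^2 = (-3/5)^2*(γ12)^2 = 9/25*(-1) = -9/25 (a basis 2-blade squares to minus the product of its generators' squares).
B^2 = -9/25 — the negative square puts this in the circular regime; l = 3/5, alpha*l = pi/2, so exp(alpha B) = cos(pi/2) + (sin(pi/2)/(3/5))*B = 0 + (5/3)*B.
Answer: -γ12


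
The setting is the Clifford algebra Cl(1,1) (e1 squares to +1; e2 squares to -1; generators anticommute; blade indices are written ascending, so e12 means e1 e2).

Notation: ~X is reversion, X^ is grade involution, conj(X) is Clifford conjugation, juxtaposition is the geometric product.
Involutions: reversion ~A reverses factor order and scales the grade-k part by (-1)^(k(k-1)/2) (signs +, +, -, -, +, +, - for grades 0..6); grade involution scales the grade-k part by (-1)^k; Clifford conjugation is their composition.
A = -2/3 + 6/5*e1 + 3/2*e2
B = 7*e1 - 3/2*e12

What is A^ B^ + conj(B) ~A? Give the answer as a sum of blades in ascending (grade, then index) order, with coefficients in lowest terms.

first term: 42/5 + 83/12*e1 + 9/5*e2 - 19/2*e12
second term: -42/5 + 29/12*e1 - 9/5*e2 - 23/2*e12
Answer: 28/3*e1 - 21*e12


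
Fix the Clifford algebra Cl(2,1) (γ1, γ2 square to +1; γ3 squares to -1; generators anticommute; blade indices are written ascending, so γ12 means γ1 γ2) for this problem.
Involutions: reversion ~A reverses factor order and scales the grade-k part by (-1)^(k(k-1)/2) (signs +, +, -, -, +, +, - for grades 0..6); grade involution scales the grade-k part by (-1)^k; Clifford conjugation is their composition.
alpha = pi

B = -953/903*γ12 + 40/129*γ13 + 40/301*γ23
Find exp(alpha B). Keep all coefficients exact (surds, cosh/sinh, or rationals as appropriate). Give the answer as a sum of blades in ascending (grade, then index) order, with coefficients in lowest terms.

B^2 term by term: the squares give (-953/903)^2*(γ12)^2 + (40/129)^2*(γ13)^2 + (40/301)^2*(γ23)^2 = 908209/815409*(-1) + 1600/16641*(+1) + 1600/90601*(+1) = -1 (each basis 2-blade squares to minus the product of its generators' squares); cross terms between blades sharing an index anticommute and cancel. So B^2 = -1.
B^2 = -1 — B^2 < 0, so the exponential closes trigonometrically: l = 1, alpha*l = pi, so exp(alpha B) = cos(pi) + (sin(pi)/1)*B = -1 + (0)*B.
Answer: -1


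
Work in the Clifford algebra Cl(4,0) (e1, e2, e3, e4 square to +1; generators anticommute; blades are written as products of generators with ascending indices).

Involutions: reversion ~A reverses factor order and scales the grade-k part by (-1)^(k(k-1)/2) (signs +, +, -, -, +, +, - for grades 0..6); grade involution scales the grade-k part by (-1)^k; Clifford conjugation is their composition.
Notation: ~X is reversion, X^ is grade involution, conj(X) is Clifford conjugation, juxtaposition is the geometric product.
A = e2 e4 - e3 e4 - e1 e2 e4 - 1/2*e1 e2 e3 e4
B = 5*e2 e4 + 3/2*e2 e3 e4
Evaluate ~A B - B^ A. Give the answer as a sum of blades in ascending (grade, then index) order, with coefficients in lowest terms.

first term: 5 - 17/4*e1 - 3/2*e2 - 3/2*e3 - e1 e3 + 5*e2 e3
second term: -5 + 23/4*e1 - 3/2*e2 - 3/2*e3 - 4*e1 e3 + 5*e2 e3
Answer: 10 - 10*e1 + 3*e1 e3


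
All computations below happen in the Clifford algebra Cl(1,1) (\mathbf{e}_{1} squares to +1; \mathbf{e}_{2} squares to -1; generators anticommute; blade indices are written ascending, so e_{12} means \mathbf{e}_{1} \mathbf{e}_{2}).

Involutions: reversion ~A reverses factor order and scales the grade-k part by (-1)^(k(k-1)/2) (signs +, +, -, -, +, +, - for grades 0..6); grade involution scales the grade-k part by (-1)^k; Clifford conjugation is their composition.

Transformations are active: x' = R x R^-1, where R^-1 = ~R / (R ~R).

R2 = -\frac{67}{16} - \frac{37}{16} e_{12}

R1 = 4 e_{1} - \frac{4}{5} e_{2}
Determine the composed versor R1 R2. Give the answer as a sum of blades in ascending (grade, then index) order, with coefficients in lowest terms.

Distribute over the terms of R1 (each basis-blade product reordered to ascending indices, repeated generators contracted through their squares):
(4 e_{1}) R2 = -\frac{67}{4} e_{1} - \frac{37}{4} e_{2}
(-\frac{4}{5} e_{2}) R2 = \frac{37}{20} e_{1} + \frac{67}{20} e_{2}
Summing the partial products and collecting blades:
Answer: -\frac{149}{10} e_{1} - \frac{59}{10} e_{2}


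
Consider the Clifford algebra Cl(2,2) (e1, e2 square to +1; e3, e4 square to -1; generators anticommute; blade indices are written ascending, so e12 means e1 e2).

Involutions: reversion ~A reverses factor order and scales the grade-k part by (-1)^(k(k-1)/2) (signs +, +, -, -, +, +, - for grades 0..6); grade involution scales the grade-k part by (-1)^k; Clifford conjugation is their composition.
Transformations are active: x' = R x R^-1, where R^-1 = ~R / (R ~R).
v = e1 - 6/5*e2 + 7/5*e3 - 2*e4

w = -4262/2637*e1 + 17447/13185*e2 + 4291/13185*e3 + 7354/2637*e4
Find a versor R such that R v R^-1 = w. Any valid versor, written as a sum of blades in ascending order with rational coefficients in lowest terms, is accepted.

Key observation: q(v) = q(w) = -88/25 (sandwiches preserve the norm), so R = v + w = -1625/2637*e1 + 325/2637*e2 + 4550/2637*e3 + 2080/2637*e4 works whenever it is invertible — the component of v along it is kept and (v - w)/2 reverses, sending v to w.
Answer: -1625/2637*e1 + 325/2637*e2 + 4550/2637*e3 + 2080/2637*e4


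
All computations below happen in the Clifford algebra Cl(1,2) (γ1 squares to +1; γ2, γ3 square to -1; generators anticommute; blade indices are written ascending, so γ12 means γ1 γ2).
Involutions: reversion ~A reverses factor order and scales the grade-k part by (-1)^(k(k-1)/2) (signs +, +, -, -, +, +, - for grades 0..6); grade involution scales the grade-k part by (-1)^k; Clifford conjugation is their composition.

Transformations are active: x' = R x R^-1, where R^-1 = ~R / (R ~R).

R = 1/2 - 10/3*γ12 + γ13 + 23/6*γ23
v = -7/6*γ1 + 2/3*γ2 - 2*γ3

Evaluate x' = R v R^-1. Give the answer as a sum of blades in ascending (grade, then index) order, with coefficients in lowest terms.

~R = 1/2 + 10/3*γ12 - γ13 - 23/6*γ23, and R ~R = 17/6, so R^-1 = ~R / (17/6).
R v = 131/36*γ1 + 37/9*γ2 + 49/18*γ3 + 55/36*γ123
Answer: 2015/306*γ1 + 95/51*γ2 + 59/9*γ3
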